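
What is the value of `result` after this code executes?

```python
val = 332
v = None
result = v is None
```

val = 332; v = None; result = True

True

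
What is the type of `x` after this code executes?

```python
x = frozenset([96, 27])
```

frozenset() returns frozenset

frozenset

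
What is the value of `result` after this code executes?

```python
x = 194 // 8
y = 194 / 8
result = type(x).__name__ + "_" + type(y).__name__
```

x is int; y is float; result = 'int_float'

'int_float'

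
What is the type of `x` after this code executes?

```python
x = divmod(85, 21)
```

divmod() returns tuple of (quotient, remainder)

tuple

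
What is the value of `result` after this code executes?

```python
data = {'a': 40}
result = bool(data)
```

data = {'a': 40}; result = True

True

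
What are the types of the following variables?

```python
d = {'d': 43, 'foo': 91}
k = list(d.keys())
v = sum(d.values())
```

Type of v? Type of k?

sum of ints is int; list() converts to list

int, list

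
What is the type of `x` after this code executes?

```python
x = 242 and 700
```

'and' with truthy values returns last operand (int)

int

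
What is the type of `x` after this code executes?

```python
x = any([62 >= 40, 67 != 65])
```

any() returns bool

bool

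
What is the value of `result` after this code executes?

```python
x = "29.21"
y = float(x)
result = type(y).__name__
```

x is str; y is float; result = 'float'

'float'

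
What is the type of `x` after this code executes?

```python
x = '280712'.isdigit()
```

str.isdigit() returns bool

bool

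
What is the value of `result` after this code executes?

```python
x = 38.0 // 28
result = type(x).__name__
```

x is float; result = 'float'

'float'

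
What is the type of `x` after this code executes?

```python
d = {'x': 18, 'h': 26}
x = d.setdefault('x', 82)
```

dict.setdefault() returns the (existing or default) value

int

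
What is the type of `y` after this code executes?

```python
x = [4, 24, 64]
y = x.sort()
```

list.sort() returns None (mutates in place)

NoneType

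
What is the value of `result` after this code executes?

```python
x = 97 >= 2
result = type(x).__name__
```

x is bool; result = 'bool'

'bool'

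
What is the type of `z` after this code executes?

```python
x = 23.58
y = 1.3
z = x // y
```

float // float = float

float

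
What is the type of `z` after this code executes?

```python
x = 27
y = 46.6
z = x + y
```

int + float = float

float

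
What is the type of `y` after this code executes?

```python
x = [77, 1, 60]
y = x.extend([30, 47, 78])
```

list.extend() returns None

NoneType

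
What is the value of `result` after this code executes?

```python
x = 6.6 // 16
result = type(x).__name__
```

x is float; result = 'float'

'float'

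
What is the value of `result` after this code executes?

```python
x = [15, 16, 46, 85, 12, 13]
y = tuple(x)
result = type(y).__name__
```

x is list; y is tuple; result = 'tuple'

'tuple'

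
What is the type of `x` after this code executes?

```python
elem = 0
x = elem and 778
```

'and' returns first falsy value (0 is int)

int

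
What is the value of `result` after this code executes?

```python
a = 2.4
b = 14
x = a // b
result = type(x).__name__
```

a is float; b is int; x is float; result = 'float'

'float'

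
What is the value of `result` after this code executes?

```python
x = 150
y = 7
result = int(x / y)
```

x = 150; y = 7; result = 21

21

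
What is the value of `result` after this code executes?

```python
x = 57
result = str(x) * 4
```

x = 57; result = '57575757'

'57575757'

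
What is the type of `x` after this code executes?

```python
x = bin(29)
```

bin() returns str representation

str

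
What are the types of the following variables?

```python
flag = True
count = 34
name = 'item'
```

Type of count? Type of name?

count is assigned a bare integer (no decimal point), so it is an int; name is assigned a quoted string literal, so it is a str

int, str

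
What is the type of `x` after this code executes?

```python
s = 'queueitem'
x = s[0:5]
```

Slicing a str returns str

str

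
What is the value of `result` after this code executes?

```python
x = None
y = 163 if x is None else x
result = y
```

x = None; y = 163; result = 163

163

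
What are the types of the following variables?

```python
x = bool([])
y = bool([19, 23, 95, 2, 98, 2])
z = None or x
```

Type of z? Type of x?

None or bool returns the bool; bool() returns bool

bool, bool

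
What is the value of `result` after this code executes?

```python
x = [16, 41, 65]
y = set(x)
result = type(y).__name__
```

x is list; y is set; result = 'set'

'set'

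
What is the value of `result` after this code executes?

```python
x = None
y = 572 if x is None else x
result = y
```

x = None; y = 572; result = 572

572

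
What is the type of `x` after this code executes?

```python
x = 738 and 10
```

'and' with truthy values returns last operand (int)

int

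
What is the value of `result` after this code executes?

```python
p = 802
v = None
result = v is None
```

p = 802; v = None; result = True

True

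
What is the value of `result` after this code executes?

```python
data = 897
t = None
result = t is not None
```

data = 897; t = None; result = False

False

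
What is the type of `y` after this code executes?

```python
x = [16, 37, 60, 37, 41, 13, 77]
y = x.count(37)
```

list.count() returns int

int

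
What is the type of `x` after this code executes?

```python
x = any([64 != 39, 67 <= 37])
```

any() returns bool

bool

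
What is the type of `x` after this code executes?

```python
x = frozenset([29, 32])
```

frozenset() returns frozenset

frozenset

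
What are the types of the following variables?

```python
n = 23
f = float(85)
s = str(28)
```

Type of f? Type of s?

f is assigned the result of calling float(), which returns a float; s is assigned the result of calling str(), which returns a str

float, str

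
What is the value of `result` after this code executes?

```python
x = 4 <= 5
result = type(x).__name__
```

x is bool; result = 'bool'

'bool'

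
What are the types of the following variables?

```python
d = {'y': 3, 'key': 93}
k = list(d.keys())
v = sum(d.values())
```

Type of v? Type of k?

sum of ints is int; list() converts to list

int, list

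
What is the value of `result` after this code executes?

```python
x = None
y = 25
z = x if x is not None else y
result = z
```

x = None; y = 25; z = 25; result = 25

25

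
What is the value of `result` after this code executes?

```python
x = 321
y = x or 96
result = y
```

x = 321; y = 321; result = 321

321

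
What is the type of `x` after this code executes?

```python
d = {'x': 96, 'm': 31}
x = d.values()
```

.values() returns dict_values view

dict_values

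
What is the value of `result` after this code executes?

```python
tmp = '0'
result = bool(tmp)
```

tmp = '0'; result = True

True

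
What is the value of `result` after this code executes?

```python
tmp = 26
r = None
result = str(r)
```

tmp = 26; r = None; result = 'None'

'None'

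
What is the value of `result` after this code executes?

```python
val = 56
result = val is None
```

val = 56; result = False

False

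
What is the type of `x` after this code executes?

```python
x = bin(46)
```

bin() returns str representation

str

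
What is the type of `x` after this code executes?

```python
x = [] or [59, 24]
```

'or' returns first truthy value (list)

list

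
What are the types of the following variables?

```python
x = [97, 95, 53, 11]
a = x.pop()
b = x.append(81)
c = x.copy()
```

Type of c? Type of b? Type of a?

copy() returns list; append() returns None; pop() returns element

list, NoneType, int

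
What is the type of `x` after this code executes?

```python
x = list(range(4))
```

list(range()) returns list

list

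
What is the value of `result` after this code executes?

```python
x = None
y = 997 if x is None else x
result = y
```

x = None; y = 997; result = 997

997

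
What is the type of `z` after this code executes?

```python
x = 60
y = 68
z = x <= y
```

Comparison returns bool

bool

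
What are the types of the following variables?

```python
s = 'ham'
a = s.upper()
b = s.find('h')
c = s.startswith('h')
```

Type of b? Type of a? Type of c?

find() returns int; upper() returns str; startswith() returns bool

int, str, bool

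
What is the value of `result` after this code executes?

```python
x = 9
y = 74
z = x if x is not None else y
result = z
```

x = 9; y = 74; z = 9; result = 9

9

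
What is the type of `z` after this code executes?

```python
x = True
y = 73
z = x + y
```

bool + int = int (bool is subclass of int)

int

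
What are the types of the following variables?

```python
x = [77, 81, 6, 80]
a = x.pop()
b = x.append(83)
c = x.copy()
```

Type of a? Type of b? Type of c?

pop() returns element; append() returns None; copy() returns list

int, NoneType, list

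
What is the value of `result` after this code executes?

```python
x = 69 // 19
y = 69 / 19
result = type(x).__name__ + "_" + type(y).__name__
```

x is int; y is float; result = 'int_float'

'int_float'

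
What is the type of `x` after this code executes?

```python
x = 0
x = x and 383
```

'and' returns first falsy value (0 is int)

int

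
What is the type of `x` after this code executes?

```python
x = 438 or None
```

'or' returns first truthy value

int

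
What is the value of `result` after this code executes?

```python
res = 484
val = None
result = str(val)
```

res = 484; val = None; result = 'None'

'None'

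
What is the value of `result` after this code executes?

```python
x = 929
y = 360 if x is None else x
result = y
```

x = 929; y = 929; result = 929

929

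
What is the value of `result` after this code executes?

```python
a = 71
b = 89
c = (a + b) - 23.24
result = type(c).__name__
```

a is int; b is int; c is float; result = 'float'

'float'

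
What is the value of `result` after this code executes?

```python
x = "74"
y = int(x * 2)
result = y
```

x = '74'; y = 7474; result = 7474

7474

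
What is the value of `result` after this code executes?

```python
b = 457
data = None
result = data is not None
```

b = 457; data = None; result = False

False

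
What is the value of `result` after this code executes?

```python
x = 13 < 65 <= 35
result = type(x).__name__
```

x is bool; result = 'bool'

'bool'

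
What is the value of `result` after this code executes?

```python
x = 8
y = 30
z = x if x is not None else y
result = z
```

x = 8; y = 30; z = 8; result = 8

8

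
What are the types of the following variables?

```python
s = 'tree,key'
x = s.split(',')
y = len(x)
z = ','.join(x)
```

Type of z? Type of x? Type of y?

str.join() returns str; str.split() returns list; len() returns int

str, list, int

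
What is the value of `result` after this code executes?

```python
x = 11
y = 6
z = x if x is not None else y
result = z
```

x = 11; y = 6; z = 11; result = 11

11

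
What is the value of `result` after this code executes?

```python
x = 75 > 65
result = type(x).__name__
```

x is bool; result = 'bool'

'bool'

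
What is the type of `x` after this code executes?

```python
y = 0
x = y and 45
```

'and' returns first falsy value (0 is int)

int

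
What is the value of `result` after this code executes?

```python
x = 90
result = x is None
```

x = 90; result = False

False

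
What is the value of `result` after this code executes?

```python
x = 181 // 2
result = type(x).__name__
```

x is int; result = 'int'

'int'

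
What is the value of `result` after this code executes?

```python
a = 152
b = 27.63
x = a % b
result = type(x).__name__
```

a is int; b is float; x is float; result = 'float'

'float'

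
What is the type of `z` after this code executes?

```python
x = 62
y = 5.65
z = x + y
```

int + float = float

float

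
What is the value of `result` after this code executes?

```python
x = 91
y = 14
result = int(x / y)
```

x = 91; y = 14; result = 6

6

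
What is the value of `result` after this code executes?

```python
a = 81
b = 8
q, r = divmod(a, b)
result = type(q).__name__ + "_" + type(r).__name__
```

a is int; b is int; q is int; r is int; result = 'int_int'

'int_int'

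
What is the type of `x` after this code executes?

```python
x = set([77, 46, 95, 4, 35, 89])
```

set() constructor returns set

set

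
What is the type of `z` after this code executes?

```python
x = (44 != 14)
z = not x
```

'not' returns bool

bool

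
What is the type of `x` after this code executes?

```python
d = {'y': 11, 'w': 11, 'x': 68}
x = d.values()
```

.values() returns dict_values view

dict_values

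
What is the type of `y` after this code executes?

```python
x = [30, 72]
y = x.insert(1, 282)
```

list.insert() returns None

NoneType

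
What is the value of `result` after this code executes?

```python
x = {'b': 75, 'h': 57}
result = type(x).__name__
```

x is dict; result = 'dict'

'dict'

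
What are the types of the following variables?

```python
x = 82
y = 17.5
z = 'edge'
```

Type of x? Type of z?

x is assigned a bare integer (no decimal point), so it is an int; z is assigned a quoted string literal, so it is a str

int, str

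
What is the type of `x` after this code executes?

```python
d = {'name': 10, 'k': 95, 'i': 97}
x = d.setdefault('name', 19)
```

dict.setdefault() returns the (existing or default) value

int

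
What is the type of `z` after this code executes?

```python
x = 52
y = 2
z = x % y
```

int % int = int

int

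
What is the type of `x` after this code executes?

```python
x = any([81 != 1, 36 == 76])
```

any() returns bool

bool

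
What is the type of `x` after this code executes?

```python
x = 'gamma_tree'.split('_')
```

str.split() returns list

list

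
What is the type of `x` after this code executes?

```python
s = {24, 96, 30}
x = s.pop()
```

Popping from set[int] returns int

int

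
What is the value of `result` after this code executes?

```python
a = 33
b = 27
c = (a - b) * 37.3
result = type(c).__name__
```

a is int; b is int; c is float; result = 'float'

'float'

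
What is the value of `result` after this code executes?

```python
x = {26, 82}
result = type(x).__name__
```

x is set; result = 'set'

'set'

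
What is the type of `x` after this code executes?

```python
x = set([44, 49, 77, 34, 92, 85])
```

set() constructor returns set

set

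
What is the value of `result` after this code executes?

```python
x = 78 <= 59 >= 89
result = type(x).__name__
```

x is bool; result = 'bool'

'bool'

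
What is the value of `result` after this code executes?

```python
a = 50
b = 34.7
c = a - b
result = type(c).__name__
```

a is int; b is float; c is float; result = 'float'

'float'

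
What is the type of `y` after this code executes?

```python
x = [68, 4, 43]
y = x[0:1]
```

Slicing a list returns a list

list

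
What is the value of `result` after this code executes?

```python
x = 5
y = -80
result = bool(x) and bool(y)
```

x = 5; y = -80; result = True

True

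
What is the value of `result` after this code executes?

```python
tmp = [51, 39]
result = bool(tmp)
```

tmp = [51, 39]; result = True

True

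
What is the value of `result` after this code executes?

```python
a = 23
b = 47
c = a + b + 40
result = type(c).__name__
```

a is int; b is int; c is int; result = 'int'

'int'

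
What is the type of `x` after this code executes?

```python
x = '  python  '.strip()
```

str.strip() returns str

str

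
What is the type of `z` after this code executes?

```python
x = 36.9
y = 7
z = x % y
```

float % int = float

float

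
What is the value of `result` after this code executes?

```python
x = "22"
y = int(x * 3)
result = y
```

x = '22'; y = 222222; result = 222222

222222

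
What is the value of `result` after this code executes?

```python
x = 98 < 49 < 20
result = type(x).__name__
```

x is bool; result = 'bool'

'bool'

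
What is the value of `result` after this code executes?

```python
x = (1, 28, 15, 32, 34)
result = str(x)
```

x = (1, 28, 15, 32, 34); result = '(1, 28, 15, 32, 34)'

'(1, 28, 15, 32, 34)'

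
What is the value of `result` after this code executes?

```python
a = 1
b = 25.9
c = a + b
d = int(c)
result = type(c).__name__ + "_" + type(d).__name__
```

a is int; b is float; c is float; d is int; result = 'float_int'

'float_int'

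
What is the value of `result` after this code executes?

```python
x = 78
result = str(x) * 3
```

x = 78; result = '787878'

'787878'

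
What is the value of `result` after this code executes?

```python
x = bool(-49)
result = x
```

x = True; result = True

True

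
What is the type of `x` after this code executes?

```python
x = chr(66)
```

chr() returns str (single char)

str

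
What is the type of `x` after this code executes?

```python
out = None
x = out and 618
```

'and' returns first falsy value (None)

NoneType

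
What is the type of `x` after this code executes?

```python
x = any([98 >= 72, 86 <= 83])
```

any() returns bool

bool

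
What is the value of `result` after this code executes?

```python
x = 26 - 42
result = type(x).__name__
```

x is int; result = 'int'

'int'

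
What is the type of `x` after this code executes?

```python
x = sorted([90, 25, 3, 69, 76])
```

sorted() always returns list

list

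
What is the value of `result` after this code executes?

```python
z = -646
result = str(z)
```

z = -646; result = '-646'

'-646'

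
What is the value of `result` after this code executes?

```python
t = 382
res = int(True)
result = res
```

t = 382; res = 1; result = 1

1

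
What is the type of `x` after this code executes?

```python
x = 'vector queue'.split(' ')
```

str.split() returns list

list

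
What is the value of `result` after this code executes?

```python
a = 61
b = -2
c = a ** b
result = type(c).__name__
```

a is int; b is int; c is float; result = 'float'

'float'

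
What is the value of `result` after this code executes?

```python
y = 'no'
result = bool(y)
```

y = 'no'; result = True

True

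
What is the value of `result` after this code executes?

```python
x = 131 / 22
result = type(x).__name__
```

x is float; result = 'float'

'float'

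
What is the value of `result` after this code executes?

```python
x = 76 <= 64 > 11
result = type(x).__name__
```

x is bool; result = 'bool'

'bool'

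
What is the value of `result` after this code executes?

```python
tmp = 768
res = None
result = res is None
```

tmp = 768; res = None; result = True

True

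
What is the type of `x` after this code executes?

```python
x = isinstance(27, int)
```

isinstance() returns bool

bool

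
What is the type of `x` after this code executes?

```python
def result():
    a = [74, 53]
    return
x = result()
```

Bare return returns None

NoneType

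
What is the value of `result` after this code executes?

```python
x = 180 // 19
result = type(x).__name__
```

x is int; result = 'int'

'int'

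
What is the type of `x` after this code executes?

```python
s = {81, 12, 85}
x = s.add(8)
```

set.add() returns None (mutates in place)

NoneType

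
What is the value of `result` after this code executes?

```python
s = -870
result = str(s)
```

s = -870; result = '-870'

'-870'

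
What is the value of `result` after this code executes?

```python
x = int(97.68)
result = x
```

x = 97; result = 97

97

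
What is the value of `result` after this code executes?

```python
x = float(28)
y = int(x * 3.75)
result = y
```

x = 28.0; y = 105; result = 105

105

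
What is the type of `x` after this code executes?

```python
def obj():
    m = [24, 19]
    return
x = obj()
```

Bare return returns None

NoneType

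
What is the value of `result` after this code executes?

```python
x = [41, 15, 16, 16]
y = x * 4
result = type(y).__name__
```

x is list; y is list; result = 'list'

'list'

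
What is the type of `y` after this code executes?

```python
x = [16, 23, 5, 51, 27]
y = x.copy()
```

list.copy() returns list

list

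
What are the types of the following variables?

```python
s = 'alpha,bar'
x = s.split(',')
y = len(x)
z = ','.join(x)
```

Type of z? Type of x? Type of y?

str.join() returns str; str.split() returns list; len() returns int

str, list, int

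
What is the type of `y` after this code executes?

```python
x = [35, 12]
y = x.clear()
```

list.clear() returns None

NoneType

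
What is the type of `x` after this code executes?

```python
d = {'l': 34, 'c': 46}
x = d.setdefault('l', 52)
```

dict.setdefault() returns the (existing or default) value

int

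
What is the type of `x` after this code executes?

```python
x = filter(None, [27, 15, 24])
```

filter() returns a filter object

filter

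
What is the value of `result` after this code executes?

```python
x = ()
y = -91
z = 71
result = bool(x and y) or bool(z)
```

x = (); y = -91; z = 71; result = True

True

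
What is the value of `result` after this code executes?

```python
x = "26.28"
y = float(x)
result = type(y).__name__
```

x is str; y is float; result = 'float'

'float'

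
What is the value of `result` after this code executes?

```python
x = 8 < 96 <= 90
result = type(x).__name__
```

x is bool; result = 'bool'

'bool'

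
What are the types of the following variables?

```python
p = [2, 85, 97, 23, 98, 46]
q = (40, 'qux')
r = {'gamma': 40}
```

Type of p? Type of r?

p is assigned a list literal (square brackets); r is assigned a dict literal ({key: value})

list, dict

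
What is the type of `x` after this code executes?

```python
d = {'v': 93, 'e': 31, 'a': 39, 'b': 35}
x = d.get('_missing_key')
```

dict.get() returns None when key not found

NoneType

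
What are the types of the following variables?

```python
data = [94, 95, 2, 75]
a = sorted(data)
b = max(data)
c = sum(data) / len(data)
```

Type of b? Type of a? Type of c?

max of ints returns int; sorted() returns list; int / int = float

int, list, float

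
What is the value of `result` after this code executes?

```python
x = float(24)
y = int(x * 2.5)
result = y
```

x = 24.0; y = 60; result = 60

60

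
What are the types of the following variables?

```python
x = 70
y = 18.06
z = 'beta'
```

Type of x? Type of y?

x is assigned a bare integer (no decimal point), so it is an int; y is assigned a number with a decimal point, so it is a float

int, float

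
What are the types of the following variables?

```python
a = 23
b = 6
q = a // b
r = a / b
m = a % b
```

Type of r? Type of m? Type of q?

/ returns float; % of ints returns int; // returns int

float, int, int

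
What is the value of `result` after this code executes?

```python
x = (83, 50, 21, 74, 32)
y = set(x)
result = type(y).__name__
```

x is tuple; y is set; result = 'set'

'set'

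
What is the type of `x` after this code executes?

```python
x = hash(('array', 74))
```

hash() returns int

int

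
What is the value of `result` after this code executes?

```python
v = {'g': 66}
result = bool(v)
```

v = {'g': 66}; result = True

True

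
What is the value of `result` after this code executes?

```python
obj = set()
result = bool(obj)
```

obj = set(); result = False

False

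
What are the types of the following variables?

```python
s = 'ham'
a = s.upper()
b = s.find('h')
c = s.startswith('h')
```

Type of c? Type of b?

startswith() returns bool; find() returns int

bool, int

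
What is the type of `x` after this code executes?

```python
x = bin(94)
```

bin() returns str representation

str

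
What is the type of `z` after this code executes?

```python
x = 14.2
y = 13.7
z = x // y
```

float // float = float

float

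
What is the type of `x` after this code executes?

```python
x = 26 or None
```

'or' returns first truthy value

int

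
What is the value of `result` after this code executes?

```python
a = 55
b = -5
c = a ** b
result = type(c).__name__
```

a is int; b is int; c is float; result = 'float'

'float'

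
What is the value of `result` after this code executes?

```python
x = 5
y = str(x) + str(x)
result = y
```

x = 5; y = '55'; result = '55'

'55'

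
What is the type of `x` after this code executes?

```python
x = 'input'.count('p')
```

str.count() returns int

int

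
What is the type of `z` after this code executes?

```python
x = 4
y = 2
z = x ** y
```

positive int ** positive int = int

int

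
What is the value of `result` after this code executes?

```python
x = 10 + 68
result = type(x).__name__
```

x is int; result = 'int'

'int'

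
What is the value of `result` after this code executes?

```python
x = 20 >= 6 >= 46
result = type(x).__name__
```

x is bool; result = 'bool'

'bool'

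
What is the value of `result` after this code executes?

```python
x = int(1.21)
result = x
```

x = 1; result = 1

1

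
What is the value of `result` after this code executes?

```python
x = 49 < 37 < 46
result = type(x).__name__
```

x is bool; result = 'bool'

'bool'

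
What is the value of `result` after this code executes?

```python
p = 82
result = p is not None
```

p = 82; result = True

True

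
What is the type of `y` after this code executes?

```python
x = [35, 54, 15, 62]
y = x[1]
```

Indexing list[int] returns int

int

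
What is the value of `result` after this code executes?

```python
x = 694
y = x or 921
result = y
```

x = 694; y = 694; result = 694

694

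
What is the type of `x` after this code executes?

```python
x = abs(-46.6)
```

abs() of float returns float

float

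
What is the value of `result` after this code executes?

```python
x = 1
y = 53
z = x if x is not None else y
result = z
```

x = 1; y = 53; z = 1; result = 1

1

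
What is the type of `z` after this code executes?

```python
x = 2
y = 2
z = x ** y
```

positive int ** positive int = int

int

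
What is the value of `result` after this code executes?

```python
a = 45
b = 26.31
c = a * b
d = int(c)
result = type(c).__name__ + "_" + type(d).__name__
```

a is int; b is float; c is float; d is int; result = 'float_int'

'float_int'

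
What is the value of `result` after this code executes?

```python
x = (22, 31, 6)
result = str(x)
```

x = (22, 31, 6); result = '(22, 31, 6)'

'(22, 31, 6)'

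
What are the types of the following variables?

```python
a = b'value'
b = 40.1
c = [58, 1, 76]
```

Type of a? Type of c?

a is assigned a bytes literal (b'...' prefix); c is assigned a list literal (square brackets)

bytes, list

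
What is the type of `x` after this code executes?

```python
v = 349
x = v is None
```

'is' comparison returns bool

bool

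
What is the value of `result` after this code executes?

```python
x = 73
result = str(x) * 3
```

x = 73; result = '737373'

'737373'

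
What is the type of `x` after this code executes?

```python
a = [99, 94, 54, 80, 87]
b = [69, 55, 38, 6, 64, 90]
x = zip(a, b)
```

zip() returns a zip object

zip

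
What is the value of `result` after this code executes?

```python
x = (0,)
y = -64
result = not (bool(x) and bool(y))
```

x = (0,); y = -64; result = False

False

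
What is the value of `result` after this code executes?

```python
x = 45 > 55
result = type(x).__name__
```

x is bool; result = 'bool'

'bool'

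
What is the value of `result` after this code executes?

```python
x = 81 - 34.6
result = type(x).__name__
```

x is float; result = 'float'

'float'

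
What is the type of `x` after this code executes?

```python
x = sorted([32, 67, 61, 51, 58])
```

sorted() always returns list

list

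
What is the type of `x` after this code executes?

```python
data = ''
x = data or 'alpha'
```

'or' returns first truthy value (str)

str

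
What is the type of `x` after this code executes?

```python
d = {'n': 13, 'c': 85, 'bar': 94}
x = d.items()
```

dict.items() returns dict_items view

dict_items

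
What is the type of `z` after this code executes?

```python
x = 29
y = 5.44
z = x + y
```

int + float = float

float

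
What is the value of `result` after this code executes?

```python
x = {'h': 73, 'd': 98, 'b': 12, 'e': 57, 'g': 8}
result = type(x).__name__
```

x is dict; result = 'dict'

'dict'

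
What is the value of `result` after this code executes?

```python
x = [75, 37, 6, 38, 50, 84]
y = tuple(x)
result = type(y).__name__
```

x is list; y is tuple; result = 'tuple'

'tuple'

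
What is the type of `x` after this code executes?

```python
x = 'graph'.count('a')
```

str.count() returns int

int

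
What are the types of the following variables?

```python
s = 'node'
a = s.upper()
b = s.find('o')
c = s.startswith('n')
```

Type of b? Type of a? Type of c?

find() returns int; upper() returns str; startswith() returns bool

int, str, bool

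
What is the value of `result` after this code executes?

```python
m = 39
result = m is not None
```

m = 39; result = True

True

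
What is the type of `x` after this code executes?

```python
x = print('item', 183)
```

print() returns None

NoneType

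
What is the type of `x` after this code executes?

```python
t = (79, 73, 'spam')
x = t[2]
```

Index 2 of tuple is a str literal

str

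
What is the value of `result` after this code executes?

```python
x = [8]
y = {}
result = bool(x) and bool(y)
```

x = [8]; y = {}; result = False

False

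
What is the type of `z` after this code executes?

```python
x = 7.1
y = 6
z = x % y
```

float % int = float

float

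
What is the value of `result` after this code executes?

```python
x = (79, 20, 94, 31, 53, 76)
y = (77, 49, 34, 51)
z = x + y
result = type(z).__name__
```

x is tuple; y is tuple; z is tuple; result = 'tuple'

'tuple'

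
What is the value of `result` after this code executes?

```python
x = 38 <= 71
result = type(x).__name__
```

x is bool; result = 'bool'

'bool'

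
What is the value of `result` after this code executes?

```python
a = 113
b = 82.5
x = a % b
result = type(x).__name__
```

a is int; b is float; x is float; result = 'float'

'float'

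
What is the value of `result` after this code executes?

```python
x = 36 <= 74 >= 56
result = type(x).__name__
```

x is bool; result = 'bool'

'bool'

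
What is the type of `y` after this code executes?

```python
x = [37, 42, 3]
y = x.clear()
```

list.clear() returns None

NoneType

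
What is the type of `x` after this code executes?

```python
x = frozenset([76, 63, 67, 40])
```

frozenset() returns frozenset

frozenset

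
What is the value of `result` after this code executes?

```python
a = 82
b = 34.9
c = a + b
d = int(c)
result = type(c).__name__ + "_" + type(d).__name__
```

a is int; b is float; c is float; d is int; result = 'float_int'

'float_int'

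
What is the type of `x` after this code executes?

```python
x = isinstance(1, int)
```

isinstance() returns bool

bool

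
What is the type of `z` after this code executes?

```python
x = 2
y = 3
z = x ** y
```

positive int ** positive int = int

int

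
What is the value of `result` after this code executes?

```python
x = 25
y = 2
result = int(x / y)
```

x = 25; y = 2; result = 12

12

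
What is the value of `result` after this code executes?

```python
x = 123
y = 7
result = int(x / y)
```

x = 123; y = 7; result = 17

17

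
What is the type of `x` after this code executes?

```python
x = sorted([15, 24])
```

sorted() always returns list

list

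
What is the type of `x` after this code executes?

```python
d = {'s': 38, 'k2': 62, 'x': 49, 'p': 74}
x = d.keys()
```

.keys() returns dict_keys view

dict_keys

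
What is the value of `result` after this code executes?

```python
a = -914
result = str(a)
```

a = -914; result = '-914'

'-914'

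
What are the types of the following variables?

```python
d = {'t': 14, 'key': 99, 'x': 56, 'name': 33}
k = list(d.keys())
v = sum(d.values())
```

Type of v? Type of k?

sum of ints is int; list() converts to list

int, list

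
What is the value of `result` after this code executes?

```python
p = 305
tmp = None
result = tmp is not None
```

p = 305; tmp = None; result = False

False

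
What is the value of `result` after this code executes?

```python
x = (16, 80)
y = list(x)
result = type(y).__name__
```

x is tuple; y is list; result = 'list'

'list'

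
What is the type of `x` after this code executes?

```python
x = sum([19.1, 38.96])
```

sum() of floats returns float

float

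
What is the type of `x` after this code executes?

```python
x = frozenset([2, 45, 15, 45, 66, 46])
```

frozenset() returns frozenset

frozenset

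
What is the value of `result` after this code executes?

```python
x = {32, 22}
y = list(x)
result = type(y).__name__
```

x is set; y is list; result = 'list'

'list'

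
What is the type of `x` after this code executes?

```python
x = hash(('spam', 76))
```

hash() returns int

int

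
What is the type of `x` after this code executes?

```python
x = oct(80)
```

oct() returns str representation

str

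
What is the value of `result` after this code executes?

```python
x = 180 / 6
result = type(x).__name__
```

x is float; result = 'float'

'float'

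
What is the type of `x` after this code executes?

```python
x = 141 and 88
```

'and' with truthy values returns last operand (int)

int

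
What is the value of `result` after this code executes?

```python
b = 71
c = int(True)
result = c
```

b = 71; c = 1; result = 1

1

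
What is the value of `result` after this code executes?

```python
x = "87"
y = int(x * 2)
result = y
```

x = '87'; y = 8787; result = 8787

8787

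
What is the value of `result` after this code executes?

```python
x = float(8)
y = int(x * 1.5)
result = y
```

x = 8.0; y = 12; result = 12

12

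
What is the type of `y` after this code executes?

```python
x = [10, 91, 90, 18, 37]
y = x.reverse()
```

list.reverse() returns None

NoneType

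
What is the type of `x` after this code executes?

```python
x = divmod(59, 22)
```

divmod() returns tuple of (quotient, remainder)

tuple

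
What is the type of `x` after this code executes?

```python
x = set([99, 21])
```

set() constructor returns set

set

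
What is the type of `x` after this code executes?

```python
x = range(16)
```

range() returns a range object

range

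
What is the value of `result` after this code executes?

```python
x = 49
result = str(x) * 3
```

x = 49; result = '494949'

'494949'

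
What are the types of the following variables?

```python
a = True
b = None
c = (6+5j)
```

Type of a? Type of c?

a is assigned the constant True, which has type bool; c is assigned (6+5j), an int plus an imaginary literal (j suffix), which evaluates to complex

bool, complex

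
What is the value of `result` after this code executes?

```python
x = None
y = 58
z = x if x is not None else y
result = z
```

x = None; y = 58; z = 58; result = 58

58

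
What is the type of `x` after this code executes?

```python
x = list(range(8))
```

list(range()) returns list

list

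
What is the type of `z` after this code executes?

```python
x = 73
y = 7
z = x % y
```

int % int = int

int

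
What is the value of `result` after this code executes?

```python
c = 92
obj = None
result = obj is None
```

c = 92; obj = None; result = True

True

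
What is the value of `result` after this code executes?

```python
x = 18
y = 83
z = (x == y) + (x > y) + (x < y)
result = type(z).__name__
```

x is int; y is int; z is int; result = 'int'

'int'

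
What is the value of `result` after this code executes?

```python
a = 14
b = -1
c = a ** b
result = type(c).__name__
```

a is int; b is int; c is float; result = 'float'

'float'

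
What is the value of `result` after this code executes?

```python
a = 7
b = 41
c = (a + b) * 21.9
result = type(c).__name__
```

a is int; b is int; c is float; result = 'float'

'float'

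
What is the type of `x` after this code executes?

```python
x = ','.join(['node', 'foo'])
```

str.join() returns str

str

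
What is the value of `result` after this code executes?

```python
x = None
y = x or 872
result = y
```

x = None; y = 872; result = 872

872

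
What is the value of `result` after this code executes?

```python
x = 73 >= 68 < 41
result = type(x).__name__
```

x is bool; result = 'bool'

'bool'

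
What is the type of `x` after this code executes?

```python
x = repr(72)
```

repr() returns str

str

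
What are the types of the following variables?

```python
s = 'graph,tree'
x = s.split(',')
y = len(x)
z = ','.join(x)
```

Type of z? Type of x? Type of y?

str.join() returns str; str.split() returns list; len() returns int

str, list, int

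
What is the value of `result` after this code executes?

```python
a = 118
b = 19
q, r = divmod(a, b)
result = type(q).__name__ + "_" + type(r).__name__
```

a is int; b is int; q is int; r is int; result = 'int_int'

'int_int'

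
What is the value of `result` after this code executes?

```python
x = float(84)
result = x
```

x = 84.0; result = 84.0

84.0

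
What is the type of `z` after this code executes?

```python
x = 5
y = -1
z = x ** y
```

int ** negative = float

float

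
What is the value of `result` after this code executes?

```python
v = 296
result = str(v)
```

v = 296; result = '296'

'296'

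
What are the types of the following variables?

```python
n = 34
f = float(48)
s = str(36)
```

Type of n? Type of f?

n is assigned a bare integer (no decimal point), so it is an int; f is assigned the result of calling float(), which returns a float

int, float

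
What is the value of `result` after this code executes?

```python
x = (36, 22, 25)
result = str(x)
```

x = (36, 22, 25); result = '(36, 22, 25)'

'(36, 22, 25)'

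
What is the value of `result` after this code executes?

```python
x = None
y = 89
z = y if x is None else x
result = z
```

x = None; y = 89; z = 89; result = 89

89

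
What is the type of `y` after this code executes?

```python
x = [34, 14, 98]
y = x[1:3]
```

Slicing a list returns a list

list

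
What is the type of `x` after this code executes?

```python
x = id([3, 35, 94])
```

id() returns int

int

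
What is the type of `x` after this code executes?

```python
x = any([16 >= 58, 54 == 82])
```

any() returns bool

bool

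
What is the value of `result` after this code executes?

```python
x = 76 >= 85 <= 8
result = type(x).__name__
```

x is bool; result = 'bool'

'bool'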